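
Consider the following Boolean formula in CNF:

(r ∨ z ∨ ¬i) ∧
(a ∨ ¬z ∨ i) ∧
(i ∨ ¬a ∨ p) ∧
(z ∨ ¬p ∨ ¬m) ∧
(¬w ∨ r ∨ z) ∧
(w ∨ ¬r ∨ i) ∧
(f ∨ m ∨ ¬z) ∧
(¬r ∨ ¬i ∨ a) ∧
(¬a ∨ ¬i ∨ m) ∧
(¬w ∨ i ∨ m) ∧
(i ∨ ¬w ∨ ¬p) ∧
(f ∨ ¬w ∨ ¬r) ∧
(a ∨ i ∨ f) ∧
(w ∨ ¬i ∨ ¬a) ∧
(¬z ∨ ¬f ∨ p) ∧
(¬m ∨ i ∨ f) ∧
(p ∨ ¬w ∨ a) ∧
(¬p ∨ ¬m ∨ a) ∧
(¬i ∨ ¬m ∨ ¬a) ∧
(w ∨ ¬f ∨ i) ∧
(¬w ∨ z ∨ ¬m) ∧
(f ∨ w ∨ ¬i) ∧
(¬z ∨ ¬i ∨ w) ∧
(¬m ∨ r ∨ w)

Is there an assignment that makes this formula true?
Yes

Yes, the formula is satisfiable.

One satisfying assignment is: a=True, w=False, r=False, m=False, p=True, z=False, f=False, i=False

Verification: With this assignment, all 24 clauses evaluate to true.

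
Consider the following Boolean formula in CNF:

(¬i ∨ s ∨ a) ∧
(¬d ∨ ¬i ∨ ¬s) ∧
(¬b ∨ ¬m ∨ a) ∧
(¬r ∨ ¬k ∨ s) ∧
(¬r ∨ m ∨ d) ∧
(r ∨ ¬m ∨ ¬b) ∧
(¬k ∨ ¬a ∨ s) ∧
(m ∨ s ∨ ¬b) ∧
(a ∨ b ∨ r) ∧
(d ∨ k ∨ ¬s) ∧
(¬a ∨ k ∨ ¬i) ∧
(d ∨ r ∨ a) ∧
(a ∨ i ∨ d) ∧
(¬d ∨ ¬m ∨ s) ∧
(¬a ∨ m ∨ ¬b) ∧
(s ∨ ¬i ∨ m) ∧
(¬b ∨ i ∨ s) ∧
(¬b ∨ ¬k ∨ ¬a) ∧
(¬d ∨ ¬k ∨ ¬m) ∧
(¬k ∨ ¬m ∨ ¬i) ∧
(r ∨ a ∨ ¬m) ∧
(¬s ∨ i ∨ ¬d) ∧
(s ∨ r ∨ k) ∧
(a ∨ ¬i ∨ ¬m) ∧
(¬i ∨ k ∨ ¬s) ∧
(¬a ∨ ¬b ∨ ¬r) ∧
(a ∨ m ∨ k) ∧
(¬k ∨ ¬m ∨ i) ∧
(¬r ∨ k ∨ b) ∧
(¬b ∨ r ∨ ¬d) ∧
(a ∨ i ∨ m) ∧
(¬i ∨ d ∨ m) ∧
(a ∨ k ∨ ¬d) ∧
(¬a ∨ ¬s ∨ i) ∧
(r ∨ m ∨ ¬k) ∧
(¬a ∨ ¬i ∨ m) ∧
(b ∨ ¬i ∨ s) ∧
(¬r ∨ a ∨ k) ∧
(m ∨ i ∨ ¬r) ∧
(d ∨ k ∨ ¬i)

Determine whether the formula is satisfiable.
No

No, the formula is not satisfiable.

No assignment of truth values to the variables can make all 40 clauses true simultaneously.

The formula is UNSAT (unsatisfiable).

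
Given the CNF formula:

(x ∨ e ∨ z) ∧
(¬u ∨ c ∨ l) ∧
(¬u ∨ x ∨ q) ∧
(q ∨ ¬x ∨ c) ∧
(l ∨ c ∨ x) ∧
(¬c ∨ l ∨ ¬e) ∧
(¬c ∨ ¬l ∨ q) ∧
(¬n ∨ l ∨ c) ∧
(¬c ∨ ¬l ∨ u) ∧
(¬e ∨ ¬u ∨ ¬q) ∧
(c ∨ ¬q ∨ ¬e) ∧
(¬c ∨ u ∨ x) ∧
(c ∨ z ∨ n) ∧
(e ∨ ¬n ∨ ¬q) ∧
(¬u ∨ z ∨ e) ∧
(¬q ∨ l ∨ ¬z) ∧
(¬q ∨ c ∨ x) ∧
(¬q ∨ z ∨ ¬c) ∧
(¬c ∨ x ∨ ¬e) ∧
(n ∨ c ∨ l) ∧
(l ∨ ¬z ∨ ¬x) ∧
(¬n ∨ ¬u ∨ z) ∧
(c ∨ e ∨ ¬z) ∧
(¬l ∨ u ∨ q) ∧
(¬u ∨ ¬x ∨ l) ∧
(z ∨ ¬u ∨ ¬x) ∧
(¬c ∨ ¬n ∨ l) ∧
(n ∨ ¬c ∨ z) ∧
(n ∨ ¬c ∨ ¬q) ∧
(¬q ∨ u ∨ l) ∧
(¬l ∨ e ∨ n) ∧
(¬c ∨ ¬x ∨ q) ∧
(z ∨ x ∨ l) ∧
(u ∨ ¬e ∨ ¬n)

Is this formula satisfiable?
No

No, the formula is not satisfiable.

No assignment of truth values to the variables can make all 34 clauses true simultaneously.

The formula is UNSAT (unsatisfiable).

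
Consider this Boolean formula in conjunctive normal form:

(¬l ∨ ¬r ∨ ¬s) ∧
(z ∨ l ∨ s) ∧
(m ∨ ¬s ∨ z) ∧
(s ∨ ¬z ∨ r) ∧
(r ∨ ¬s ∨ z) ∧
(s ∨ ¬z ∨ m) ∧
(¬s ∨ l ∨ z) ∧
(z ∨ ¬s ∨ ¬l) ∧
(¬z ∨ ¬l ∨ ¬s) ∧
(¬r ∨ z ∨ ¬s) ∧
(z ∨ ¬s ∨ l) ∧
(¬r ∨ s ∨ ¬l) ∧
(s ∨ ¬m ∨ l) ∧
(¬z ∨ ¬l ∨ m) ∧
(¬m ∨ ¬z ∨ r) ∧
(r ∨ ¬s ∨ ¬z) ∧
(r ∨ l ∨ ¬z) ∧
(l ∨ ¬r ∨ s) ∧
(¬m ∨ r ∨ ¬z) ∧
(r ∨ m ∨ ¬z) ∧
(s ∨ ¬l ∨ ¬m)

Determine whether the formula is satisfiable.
Yes

Yes, the formula is satisfiable.

One satisfying assignment is: s=False, z=False, l=True, r=False, m=False

Verification: With this assignment, all 21 clauses evaluate to true.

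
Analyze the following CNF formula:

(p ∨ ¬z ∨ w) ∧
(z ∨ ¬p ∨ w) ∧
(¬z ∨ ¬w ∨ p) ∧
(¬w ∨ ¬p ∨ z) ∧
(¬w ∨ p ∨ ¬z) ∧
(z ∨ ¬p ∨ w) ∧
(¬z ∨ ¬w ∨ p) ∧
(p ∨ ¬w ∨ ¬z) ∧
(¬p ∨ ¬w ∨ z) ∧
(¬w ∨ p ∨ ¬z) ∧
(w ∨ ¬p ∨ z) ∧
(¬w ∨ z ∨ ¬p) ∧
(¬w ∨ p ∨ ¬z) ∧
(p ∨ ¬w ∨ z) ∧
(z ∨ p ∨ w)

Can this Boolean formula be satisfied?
Yes

Yes, the formula is satisfiable.

One satisfying assignment is: z=True, w=False, p=True

Verification: With this assignment, all 15 clauses evaluate to true.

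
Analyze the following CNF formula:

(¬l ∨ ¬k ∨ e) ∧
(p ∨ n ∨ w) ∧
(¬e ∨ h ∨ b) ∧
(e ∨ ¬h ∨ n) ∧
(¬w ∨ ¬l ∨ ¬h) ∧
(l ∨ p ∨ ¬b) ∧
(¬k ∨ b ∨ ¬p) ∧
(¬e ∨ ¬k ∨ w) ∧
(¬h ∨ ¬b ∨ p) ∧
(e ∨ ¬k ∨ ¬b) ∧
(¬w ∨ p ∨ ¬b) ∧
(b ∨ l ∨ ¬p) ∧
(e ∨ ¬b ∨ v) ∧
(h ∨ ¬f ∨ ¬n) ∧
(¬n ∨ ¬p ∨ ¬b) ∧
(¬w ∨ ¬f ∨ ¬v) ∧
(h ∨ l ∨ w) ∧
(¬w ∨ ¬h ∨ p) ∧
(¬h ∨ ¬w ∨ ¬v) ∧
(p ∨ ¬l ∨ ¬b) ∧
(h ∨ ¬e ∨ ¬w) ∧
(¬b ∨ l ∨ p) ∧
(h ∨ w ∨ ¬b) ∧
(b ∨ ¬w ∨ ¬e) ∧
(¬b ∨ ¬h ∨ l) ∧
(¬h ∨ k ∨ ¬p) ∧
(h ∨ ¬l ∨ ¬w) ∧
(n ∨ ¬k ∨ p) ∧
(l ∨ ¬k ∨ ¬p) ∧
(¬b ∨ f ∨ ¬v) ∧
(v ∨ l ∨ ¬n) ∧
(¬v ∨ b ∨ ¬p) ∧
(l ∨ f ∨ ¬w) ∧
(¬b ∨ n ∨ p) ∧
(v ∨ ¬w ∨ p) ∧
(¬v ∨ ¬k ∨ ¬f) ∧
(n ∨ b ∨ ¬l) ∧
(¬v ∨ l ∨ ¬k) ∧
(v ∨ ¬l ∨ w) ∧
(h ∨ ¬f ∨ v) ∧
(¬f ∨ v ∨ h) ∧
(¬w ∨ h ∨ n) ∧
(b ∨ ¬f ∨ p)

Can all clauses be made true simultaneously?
Yes

Yes, the formula is satisfiable.

One satisfying assignment is: n=True, b=False, f=False, h=True, p=False, v=True, w=False, l=False, e=True, k=False

Verification: With this assignment, all 43 clauses evaluate to true.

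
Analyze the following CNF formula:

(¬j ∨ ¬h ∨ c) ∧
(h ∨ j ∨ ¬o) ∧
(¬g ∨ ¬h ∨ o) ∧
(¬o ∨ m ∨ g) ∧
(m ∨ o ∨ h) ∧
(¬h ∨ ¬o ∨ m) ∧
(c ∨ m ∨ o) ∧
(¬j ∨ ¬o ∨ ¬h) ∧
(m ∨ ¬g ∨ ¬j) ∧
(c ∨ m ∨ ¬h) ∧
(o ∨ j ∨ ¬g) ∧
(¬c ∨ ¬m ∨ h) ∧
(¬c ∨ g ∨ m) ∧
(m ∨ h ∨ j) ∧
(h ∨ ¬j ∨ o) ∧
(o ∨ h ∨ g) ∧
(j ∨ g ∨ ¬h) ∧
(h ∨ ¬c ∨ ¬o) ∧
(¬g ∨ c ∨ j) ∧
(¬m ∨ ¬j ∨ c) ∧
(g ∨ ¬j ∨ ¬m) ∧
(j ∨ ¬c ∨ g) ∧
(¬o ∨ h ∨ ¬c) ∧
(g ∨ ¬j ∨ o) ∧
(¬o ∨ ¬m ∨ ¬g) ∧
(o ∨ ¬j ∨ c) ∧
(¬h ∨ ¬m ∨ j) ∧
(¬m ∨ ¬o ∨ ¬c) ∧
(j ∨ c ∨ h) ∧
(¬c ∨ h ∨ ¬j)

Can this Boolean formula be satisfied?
No

No, the formula is not satisfiable.

No assignment of truth values to the variables can make all 30 clauses true simultaneously.

The formula is UNSAT (unsatisfiable).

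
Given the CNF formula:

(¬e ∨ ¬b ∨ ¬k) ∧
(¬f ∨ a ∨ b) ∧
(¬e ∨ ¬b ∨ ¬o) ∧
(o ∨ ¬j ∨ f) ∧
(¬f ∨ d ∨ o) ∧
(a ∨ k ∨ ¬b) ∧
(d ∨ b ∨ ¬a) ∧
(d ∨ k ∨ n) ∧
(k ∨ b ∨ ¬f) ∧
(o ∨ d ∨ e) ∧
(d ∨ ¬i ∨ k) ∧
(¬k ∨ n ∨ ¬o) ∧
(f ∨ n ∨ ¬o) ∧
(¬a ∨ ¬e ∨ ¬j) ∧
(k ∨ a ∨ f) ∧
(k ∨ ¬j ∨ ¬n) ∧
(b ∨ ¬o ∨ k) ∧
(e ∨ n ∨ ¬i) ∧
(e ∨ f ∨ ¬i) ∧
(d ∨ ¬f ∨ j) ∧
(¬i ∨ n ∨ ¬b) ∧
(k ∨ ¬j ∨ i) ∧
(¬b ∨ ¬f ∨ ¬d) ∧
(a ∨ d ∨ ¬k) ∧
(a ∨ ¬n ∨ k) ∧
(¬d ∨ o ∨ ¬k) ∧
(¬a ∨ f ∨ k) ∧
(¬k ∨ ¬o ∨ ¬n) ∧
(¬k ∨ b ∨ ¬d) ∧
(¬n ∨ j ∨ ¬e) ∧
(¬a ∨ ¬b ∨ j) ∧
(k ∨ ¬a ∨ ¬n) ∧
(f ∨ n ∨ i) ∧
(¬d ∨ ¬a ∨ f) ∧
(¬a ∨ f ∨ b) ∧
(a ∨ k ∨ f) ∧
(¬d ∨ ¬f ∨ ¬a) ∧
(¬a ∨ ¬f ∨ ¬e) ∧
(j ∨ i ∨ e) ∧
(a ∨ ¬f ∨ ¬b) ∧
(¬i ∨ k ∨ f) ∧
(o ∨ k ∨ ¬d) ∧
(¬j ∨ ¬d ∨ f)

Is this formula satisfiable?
No

No, the formula is not satisfiable.

No assignment of truth values to the variables can make all 43 clauses true simultaneously.

The formula is UNSAT (unsatisfiable).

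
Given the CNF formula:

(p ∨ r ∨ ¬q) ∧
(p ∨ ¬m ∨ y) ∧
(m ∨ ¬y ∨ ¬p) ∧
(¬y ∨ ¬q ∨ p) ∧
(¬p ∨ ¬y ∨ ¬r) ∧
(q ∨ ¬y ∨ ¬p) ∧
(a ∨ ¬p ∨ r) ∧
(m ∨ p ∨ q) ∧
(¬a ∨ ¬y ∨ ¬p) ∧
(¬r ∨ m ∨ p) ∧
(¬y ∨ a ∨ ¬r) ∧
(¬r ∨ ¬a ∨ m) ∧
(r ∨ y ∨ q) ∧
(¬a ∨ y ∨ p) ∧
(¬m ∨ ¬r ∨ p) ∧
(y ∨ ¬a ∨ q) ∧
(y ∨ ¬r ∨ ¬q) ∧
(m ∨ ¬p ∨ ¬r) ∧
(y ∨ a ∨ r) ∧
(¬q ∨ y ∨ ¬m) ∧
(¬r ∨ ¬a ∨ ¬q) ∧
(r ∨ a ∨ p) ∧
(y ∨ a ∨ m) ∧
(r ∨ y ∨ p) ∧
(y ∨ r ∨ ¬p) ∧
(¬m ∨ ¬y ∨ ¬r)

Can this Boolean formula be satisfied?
Yes

Yes, the formula is satisfiable.

One satisfying assignment is: r=True, m=True, p=True, a=False, y=False, q=False

Verification: With this assignment, all 26 clauses evaluate to true.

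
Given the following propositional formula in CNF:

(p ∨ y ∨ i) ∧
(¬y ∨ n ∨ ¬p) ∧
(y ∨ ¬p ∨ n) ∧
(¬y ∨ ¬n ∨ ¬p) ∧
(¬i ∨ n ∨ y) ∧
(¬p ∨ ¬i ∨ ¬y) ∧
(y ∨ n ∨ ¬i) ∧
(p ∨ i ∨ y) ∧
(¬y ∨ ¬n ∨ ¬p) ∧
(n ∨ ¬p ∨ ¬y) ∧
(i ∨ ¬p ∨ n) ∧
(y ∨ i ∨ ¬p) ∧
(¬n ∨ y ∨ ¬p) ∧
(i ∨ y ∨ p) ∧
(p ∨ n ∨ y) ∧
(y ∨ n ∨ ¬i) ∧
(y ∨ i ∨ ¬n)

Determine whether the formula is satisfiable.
Yes

Yes, the formula is satisfiable.

One satisfying assignment is: n=False, y=True, p=False, i=False

Verification: With this assignment, all 17 clauses evaluate to true.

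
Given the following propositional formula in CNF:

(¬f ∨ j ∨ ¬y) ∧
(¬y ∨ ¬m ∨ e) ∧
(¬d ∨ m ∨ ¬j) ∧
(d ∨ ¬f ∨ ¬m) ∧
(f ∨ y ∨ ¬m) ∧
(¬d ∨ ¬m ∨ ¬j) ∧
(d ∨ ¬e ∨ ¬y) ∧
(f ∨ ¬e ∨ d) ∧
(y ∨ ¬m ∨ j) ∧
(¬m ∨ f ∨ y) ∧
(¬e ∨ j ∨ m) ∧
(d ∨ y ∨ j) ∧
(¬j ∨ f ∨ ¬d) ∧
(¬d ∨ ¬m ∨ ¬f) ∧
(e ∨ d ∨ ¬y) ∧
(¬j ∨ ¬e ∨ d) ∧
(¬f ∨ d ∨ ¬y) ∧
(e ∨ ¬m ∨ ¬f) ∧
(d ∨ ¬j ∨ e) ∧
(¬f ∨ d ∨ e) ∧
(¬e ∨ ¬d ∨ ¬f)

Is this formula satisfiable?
Yes

Yes, the formula is satisfiable.

One satisfying assignment is: y=False, j=False, d=True, e=False, m=False, f=False

Verification: With this assignment, all 21 clauses evaluate to true.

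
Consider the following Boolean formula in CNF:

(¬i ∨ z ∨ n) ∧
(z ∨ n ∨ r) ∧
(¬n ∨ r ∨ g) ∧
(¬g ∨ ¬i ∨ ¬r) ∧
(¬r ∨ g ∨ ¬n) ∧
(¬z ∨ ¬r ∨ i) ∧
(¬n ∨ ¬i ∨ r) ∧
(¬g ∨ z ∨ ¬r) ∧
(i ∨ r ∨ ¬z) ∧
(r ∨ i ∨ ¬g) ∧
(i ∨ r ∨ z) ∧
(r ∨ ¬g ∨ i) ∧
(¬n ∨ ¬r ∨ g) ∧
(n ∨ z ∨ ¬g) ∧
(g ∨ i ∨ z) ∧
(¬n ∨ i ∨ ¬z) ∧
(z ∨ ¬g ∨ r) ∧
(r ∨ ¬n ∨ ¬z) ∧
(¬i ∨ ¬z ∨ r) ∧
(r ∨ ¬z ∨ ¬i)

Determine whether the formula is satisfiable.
Yes

Yes, the formula is satisfiable.

One satisfying assignment is: z=True, g=False, r=True, n=False, i=True

Verification: With this assignment, all 20 clauses evaluate to true.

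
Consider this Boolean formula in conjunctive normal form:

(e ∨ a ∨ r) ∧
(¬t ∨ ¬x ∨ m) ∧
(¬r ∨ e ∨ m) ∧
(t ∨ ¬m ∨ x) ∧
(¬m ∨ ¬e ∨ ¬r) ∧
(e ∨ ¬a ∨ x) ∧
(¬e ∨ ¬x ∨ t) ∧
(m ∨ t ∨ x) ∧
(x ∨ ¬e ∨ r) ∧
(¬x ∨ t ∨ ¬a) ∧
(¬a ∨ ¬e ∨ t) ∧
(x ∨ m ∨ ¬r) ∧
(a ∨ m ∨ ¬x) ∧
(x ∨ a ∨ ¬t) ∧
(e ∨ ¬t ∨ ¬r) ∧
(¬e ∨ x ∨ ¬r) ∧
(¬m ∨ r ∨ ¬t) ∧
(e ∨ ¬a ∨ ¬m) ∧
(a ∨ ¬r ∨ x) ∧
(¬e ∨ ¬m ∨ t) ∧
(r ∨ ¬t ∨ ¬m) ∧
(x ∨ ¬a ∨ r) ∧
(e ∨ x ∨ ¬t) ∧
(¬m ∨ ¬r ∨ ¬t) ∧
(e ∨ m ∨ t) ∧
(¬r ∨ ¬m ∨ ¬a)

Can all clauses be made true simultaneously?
Yes

Yes, the formula is satisfiable.

One satisfying assignment is: a=False, t=False, e=False, m=True, r=True, x=True

Verification: With this assignment, all 26 clauses evaluate to true.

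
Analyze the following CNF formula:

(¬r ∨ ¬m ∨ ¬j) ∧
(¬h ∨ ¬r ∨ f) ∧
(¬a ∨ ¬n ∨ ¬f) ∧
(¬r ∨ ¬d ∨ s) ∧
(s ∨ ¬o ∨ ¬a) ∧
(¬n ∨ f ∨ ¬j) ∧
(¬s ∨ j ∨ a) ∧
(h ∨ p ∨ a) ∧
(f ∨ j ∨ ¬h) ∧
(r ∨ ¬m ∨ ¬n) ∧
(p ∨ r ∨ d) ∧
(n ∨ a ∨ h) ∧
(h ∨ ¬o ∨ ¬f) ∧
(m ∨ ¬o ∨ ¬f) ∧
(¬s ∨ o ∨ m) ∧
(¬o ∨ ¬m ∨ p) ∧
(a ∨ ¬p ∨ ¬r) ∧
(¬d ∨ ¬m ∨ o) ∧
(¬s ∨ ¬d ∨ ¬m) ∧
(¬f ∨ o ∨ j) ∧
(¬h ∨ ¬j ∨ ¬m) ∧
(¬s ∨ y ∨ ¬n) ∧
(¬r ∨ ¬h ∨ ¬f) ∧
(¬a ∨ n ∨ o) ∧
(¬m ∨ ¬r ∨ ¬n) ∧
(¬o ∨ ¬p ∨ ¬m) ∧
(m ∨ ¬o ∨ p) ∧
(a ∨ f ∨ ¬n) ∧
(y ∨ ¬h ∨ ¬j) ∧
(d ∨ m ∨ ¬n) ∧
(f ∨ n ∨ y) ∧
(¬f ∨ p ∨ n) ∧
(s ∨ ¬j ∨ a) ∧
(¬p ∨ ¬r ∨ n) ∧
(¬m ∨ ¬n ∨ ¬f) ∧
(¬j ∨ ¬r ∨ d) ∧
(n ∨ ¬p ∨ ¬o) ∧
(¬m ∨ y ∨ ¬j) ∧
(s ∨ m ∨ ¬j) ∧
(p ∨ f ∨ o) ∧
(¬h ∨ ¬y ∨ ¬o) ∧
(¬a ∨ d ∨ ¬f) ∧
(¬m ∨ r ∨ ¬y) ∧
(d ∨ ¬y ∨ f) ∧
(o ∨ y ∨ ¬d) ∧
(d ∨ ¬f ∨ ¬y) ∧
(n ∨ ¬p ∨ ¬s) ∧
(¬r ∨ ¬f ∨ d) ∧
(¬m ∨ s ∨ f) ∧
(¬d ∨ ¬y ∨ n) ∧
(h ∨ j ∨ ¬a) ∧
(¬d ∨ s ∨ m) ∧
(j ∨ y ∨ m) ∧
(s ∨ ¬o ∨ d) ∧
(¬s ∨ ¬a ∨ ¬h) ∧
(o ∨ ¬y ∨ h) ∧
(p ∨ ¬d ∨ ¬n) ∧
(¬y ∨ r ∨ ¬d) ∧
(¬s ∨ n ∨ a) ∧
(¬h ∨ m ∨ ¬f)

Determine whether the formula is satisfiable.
No

No, the formula is not satisfiable.

No assignment of truth values to the variables can make all 60 clauses true simultaneously.

The formula is UNSAT (unsatisfiable).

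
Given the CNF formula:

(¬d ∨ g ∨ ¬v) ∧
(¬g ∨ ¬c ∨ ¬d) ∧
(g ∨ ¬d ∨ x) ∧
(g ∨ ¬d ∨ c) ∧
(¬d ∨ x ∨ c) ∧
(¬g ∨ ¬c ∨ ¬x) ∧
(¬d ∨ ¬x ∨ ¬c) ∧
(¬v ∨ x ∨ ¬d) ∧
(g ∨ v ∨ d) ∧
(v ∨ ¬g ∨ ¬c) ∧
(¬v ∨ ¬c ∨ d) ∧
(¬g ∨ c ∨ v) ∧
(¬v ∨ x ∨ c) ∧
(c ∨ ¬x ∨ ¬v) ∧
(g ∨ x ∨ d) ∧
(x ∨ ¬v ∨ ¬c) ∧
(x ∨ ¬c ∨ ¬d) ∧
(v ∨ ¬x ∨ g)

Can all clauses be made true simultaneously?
No

No, the formula is not satisfiable.

No assignment of truth values to the variables can make all 18 clauses true simultaneously.

The formula is UNSAT (unsatisfiable).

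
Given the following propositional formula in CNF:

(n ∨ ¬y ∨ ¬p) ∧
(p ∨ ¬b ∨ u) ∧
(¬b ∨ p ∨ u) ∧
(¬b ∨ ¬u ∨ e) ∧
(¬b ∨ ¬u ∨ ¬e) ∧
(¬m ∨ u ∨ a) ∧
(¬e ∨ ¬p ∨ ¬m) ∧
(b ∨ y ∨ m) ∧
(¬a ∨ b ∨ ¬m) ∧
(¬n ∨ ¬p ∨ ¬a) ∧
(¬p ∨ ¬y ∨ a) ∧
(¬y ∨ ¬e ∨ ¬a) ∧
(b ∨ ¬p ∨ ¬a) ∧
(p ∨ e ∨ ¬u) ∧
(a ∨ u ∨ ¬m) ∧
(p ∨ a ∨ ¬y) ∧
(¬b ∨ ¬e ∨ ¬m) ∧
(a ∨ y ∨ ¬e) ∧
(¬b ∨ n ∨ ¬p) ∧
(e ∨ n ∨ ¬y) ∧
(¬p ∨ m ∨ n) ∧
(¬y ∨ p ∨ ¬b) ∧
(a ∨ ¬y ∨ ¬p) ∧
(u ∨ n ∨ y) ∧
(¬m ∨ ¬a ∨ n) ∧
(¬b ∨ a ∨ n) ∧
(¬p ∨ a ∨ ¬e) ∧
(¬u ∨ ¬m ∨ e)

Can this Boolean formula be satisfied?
Yes

Yes, the formula is satisfiable.

One satisfying assignment is: e=False, u=False, a=False, n=True, m=False, b=True, p=True, y=False

Verification: With this assignment, all 28 clauses evaluate to true.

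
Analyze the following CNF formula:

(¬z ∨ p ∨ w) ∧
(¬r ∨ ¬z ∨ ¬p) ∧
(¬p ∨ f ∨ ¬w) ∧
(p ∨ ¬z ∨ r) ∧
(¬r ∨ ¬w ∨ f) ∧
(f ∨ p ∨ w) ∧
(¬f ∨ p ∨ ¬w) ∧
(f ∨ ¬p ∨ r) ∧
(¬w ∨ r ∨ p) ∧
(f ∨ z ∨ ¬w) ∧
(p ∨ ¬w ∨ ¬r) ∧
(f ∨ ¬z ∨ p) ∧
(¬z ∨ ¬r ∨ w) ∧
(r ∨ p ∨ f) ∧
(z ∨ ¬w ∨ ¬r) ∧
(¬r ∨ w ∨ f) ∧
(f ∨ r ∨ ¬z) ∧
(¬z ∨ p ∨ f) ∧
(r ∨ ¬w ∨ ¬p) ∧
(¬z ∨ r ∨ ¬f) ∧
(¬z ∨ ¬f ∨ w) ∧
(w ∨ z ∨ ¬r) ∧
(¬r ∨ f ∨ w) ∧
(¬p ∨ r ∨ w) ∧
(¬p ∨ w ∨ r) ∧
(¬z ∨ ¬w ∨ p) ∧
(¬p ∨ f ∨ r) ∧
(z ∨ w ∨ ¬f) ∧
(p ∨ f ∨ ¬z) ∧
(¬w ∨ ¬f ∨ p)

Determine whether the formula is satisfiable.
No

No, the formula is not satisfiable.

No assignment of truth values to the variables can make all 30 clauses true simultaneously.

The formula is UNSAT (unsatisfiable).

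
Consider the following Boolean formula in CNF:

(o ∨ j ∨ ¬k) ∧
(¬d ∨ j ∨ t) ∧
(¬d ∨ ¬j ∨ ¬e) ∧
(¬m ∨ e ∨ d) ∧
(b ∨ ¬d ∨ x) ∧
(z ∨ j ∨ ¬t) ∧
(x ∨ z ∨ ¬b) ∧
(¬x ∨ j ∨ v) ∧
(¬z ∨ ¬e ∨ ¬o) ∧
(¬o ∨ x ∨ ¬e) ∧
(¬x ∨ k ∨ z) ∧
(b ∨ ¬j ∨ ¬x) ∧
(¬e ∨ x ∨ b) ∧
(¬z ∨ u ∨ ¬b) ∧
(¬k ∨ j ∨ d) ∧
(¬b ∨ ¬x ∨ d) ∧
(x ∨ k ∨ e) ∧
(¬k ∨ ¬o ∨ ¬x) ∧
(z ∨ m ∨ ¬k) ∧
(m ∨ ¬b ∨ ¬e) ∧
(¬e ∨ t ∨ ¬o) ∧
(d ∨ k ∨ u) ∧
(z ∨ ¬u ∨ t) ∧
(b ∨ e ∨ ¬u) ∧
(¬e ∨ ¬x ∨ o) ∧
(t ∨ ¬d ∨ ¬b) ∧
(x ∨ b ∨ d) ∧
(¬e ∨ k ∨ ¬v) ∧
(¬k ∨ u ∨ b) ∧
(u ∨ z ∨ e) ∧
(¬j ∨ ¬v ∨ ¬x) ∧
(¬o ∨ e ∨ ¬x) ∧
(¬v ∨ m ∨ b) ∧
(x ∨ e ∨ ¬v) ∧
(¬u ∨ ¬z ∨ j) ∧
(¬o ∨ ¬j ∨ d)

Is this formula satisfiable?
Yes

Yes, the formula is satisfiable.

One satisfying assignment is: d=True, m=True, z=False, e=False, u=True, x=True, v=False, b=True, o=False, k=True, t=True, j=True

Verification: With this assignment, all 36 clauses evaluate to true.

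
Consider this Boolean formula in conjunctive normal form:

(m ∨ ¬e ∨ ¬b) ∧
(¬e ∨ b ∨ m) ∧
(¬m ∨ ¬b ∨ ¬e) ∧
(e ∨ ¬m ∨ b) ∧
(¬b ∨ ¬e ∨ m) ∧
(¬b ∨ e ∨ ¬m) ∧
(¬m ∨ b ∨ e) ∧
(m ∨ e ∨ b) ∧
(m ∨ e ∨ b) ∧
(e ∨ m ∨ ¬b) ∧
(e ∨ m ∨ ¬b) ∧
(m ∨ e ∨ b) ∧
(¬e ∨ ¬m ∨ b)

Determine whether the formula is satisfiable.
No

No, the formula is not satisfiable.

No assignment of truth values to the variables can make all 13 clauses true simultaneously.

The formula is UNSAT (unsatisfiable).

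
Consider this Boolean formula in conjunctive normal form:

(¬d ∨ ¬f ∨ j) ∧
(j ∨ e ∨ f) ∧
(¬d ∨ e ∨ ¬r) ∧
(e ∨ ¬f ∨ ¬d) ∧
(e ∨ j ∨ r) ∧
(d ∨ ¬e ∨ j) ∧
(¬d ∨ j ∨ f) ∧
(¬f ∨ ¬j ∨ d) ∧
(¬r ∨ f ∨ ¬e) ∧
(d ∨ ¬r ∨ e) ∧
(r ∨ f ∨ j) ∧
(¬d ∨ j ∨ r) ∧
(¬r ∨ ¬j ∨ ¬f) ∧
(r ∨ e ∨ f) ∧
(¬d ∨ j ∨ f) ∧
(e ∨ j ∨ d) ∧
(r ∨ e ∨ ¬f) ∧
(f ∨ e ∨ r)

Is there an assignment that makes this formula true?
Yes

Yes, the formula is satisfiable.

One satisfying assignment is: r=False, f=False, e=True, d=False, j=True

Verification: With this assignment, all 18 clauses evaluate to true.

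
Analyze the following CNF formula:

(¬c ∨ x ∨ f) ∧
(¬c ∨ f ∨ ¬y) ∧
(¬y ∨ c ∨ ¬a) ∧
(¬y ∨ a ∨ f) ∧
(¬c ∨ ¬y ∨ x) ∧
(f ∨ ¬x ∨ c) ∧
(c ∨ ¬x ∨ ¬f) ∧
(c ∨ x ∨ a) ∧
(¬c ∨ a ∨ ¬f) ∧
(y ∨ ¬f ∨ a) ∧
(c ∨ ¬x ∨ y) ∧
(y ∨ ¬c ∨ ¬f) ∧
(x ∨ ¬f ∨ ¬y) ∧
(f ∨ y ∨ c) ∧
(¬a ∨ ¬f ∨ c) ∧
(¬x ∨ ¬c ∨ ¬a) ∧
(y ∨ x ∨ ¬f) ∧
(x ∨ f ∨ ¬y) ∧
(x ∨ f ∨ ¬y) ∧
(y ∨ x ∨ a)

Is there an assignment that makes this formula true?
Yes

Yes, the formula is satisfiable.

One satisfying assignment is: x=True, f=False, y=False, c=True, a=False

Verification: With this assignment, all 20 clauses evaluate to true.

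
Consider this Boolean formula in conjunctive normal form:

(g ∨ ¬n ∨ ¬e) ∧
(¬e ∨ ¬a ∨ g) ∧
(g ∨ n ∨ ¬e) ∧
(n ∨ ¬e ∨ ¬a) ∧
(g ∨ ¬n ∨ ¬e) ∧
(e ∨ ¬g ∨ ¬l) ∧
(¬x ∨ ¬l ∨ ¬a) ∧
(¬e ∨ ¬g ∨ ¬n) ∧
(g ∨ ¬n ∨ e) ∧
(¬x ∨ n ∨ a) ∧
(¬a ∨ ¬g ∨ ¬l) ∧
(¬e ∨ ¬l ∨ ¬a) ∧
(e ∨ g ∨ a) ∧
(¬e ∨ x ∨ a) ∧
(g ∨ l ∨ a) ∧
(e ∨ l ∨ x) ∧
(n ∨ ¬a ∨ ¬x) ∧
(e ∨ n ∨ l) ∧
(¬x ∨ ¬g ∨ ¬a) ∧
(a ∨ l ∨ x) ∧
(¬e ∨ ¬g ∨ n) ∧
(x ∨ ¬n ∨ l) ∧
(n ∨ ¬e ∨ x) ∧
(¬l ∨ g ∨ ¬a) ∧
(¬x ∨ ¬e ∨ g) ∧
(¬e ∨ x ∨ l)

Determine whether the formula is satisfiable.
Yes

Yes, the formula is satisfiable.

One satisfying assignment is: a=False, e=False, x=True, l=False, n=True, g=True

Verification: With this assignment, all 26 clauses evaluate to true.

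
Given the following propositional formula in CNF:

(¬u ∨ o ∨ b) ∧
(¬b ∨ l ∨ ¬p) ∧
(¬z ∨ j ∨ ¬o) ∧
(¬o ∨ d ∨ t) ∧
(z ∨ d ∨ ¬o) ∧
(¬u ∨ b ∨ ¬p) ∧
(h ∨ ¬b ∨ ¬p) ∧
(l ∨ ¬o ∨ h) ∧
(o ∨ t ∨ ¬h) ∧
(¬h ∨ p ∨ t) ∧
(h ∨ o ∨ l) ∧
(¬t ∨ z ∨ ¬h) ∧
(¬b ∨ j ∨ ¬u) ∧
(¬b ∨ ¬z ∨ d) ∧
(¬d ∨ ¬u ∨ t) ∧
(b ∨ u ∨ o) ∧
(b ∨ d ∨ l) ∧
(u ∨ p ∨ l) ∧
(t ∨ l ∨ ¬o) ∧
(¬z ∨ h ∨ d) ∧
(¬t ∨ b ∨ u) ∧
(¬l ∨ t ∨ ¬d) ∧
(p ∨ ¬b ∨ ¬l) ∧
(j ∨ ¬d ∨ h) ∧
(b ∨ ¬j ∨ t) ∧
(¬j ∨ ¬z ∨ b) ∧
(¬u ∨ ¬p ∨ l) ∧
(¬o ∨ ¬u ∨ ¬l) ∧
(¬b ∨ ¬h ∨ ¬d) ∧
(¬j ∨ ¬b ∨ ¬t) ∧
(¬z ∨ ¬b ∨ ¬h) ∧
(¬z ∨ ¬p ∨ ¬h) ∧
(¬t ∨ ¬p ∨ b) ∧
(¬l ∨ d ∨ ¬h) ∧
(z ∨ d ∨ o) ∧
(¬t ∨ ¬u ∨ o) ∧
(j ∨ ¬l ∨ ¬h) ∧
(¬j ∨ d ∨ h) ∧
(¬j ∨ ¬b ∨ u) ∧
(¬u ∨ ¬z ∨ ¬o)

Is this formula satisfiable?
No

No, the formula is not satisfiable.

No assignment of truth values to the variables can make all 40 clauses true simultaneously.

The formula is UNSAT (unsatisfiable).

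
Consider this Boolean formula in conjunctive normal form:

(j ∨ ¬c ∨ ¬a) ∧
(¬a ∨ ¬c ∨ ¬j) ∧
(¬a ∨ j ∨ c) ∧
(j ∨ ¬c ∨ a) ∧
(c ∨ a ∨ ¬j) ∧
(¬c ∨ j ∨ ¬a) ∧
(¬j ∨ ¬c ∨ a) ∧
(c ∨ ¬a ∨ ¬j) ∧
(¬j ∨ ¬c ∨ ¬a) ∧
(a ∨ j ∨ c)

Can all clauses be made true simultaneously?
No

No, the formula is not satisfiable.

No assignment of truth values to the variables can make all 10 clauses true simultaneously.

The formula is UNSAT (unsatisfiable).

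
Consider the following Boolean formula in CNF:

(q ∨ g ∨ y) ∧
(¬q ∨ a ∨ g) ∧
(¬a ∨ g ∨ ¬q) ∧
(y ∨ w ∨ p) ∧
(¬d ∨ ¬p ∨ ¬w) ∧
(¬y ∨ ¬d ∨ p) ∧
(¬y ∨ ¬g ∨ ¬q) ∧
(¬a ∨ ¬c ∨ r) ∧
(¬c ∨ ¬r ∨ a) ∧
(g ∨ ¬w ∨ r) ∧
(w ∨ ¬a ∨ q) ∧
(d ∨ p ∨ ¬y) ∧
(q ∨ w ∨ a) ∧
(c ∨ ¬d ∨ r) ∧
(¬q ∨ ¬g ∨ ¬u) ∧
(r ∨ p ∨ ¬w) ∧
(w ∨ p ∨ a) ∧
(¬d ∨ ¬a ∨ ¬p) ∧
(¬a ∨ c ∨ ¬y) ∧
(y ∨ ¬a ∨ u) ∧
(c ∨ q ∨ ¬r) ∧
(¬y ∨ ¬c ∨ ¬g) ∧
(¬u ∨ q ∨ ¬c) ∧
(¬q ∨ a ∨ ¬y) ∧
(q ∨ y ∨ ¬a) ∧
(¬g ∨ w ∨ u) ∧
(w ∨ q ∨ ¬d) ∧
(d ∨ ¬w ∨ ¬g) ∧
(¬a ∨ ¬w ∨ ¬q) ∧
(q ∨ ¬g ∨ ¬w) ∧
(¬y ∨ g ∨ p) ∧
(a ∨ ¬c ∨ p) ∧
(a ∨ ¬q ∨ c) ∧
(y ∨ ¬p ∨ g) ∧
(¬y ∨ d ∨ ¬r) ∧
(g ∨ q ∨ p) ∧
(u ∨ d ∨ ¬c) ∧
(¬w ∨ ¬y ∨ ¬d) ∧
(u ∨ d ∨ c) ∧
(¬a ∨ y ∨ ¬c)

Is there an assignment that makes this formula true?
No

No, the formula is not satisfiable.

No assignment of truth values to the variables can make all 40 clauses true simultaneously.

The formula is UNSAT (unsatisfiable).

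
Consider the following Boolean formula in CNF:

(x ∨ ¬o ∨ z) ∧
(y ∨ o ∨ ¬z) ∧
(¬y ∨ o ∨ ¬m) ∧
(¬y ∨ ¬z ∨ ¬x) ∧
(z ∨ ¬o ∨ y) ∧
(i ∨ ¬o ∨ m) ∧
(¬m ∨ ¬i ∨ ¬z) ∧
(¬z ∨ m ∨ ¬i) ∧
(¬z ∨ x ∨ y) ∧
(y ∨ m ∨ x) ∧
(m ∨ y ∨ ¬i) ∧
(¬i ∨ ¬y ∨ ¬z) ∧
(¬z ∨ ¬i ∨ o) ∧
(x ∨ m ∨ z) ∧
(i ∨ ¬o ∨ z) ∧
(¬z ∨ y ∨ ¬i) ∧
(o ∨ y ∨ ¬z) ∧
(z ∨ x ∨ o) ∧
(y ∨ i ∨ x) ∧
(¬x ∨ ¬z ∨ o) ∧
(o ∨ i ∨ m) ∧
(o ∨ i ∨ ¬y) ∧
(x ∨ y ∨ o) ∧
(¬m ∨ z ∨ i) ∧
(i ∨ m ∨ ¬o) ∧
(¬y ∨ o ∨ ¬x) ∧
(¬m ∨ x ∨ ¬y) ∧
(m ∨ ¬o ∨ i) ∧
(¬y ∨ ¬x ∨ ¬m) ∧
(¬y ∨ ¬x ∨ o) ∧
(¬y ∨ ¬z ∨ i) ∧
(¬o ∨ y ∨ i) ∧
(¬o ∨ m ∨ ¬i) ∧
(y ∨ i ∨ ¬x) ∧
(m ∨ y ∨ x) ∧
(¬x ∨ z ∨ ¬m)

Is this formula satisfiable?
No

No, the formula is not satisfiable.

No assignment of truth values to the variables can make all 36 clauses true simultaneously.

The formula is UNSAT (unsatisfiable).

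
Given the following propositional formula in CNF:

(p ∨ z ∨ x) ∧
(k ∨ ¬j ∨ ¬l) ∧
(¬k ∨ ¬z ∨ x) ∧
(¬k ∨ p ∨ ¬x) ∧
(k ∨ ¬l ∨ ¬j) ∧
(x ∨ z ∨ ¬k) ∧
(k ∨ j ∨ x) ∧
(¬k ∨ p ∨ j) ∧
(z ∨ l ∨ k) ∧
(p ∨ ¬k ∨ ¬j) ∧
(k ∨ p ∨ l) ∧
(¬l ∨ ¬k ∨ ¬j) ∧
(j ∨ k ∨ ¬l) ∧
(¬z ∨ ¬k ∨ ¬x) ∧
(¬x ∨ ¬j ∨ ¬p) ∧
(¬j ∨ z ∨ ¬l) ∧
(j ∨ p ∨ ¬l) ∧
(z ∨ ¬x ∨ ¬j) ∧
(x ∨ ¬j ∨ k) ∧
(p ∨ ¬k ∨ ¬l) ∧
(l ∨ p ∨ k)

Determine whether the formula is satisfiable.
Yes

Yes, the formula is satisfiable.

One satisfying assignment is: j=False, x=True, k=False, p=True, l=False, z=True

Verification: With this assignment, all 21 clauses evaluate to true.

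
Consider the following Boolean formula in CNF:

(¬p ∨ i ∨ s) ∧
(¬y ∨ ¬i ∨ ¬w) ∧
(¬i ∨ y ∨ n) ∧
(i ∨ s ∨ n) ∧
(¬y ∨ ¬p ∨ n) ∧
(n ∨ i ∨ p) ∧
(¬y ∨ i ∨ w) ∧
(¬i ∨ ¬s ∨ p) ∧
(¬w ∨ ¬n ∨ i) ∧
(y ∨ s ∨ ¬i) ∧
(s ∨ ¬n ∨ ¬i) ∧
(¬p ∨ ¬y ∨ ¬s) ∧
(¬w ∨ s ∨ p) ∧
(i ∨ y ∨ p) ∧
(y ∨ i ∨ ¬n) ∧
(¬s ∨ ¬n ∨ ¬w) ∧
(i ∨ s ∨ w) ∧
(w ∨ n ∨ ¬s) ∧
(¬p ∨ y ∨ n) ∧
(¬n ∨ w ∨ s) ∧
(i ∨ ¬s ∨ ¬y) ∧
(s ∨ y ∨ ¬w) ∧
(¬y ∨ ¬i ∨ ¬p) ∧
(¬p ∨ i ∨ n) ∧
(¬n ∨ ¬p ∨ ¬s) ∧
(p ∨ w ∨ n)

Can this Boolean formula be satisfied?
No

No, the formula is not satisfiable.

No assignment of truth values to the variables can make all 26 clauses true simultaneously.

The formula is UNSAT (unsatisfiable).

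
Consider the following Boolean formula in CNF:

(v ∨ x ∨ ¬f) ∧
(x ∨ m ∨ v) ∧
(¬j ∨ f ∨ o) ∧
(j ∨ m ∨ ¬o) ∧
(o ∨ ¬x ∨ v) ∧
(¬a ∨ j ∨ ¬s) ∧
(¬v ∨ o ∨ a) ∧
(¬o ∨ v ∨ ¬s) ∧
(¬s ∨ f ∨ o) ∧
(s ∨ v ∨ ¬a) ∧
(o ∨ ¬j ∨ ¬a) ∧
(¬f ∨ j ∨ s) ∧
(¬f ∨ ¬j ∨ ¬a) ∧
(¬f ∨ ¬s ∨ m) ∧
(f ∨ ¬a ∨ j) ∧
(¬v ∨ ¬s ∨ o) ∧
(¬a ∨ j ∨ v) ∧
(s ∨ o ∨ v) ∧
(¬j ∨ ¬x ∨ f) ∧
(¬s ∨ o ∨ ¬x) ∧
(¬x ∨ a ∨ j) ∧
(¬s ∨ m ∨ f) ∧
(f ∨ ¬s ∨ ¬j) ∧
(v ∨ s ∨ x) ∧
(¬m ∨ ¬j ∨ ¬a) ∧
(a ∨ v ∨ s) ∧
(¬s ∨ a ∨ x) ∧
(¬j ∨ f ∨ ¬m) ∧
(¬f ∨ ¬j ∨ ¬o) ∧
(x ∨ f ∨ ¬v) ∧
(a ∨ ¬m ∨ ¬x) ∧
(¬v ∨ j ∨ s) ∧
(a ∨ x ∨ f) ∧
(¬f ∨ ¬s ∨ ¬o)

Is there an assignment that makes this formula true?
No

No, the formula is not satisfiable.

No assignment of truth values to the variables can make all 34 clauses true simultaneously.

The formula is UNSAT (unsatisfiable).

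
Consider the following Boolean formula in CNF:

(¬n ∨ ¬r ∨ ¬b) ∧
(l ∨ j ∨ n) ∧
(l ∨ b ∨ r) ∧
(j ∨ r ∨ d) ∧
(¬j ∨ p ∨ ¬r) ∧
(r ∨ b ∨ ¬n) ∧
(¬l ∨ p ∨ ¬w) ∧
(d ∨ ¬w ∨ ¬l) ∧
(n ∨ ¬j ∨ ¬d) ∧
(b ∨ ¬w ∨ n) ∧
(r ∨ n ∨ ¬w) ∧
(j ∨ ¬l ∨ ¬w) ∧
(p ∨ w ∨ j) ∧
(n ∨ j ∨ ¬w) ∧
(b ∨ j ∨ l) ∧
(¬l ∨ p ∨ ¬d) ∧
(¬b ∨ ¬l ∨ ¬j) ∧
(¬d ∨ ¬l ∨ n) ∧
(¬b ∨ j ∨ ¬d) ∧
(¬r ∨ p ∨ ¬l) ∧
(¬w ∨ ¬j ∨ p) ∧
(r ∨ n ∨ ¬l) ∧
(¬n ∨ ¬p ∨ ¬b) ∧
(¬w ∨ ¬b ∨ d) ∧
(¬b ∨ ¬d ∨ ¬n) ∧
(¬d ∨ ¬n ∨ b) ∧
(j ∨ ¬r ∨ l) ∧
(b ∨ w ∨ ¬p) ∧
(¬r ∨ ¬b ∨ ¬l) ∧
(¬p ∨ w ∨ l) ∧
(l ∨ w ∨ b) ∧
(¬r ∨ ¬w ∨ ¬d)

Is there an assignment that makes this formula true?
Yes

Yes, the formula is satisfiable.

One satisfying assignment is: w=False, b=True, j=True, l=False, d=False, p=False, n=False, r=False

Verification: With this assignment, all 32 clauses evaluate to true.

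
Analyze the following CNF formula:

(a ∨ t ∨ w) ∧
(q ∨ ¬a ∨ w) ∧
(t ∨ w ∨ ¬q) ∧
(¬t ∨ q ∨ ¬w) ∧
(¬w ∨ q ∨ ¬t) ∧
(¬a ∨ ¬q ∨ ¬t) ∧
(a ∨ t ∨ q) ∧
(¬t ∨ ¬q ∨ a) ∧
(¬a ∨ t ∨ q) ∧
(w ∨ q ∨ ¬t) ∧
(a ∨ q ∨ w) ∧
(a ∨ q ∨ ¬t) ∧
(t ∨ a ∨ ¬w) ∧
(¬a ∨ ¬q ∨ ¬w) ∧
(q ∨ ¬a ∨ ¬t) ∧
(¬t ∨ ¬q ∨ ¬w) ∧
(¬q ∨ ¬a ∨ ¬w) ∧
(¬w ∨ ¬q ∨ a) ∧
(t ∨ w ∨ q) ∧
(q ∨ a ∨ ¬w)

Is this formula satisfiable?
No

No, the formula is not satisfiable.

No assignment of truth values to the variables can make all 20 clauses true simultaneously.

The formula is UNSAT (unsatisfiable).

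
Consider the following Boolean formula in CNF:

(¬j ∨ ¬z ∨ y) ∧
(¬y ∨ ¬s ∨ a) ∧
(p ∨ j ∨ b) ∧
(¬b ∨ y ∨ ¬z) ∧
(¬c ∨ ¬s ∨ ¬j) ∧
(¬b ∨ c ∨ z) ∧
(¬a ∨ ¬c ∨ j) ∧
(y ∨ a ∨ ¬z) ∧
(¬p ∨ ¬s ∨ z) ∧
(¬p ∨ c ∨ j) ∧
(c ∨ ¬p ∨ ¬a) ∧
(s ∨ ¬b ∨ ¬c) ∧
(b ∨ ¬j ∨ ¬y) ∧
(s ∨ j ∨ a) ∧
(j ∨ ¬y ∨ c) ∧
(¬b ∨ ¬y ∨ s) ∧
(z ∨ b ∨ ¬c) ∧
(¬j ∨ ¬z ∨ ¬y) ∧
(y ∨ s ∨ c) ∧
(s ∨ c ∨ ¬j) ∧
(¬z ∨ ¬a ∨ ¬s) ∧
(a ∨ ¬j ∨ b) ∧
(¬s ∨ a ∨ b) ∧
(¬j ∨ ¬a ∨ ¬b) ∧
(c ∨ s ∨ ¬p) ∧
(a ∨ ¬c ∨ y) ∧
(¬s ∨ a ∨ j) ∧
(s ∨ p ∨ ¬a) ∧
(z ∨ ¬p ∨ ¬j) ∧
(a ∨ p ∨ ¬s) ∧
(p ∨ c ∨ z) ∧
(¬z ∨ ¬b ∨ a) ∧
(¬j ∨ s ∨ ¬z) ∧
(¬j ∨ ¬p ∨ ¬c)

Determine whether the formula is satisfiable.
No

No, the formula is not satisfiable.

No assignment of truth values to the variables can make all 34 clauses true simultaneously.

The formula is UNSAT (unsatisfiable).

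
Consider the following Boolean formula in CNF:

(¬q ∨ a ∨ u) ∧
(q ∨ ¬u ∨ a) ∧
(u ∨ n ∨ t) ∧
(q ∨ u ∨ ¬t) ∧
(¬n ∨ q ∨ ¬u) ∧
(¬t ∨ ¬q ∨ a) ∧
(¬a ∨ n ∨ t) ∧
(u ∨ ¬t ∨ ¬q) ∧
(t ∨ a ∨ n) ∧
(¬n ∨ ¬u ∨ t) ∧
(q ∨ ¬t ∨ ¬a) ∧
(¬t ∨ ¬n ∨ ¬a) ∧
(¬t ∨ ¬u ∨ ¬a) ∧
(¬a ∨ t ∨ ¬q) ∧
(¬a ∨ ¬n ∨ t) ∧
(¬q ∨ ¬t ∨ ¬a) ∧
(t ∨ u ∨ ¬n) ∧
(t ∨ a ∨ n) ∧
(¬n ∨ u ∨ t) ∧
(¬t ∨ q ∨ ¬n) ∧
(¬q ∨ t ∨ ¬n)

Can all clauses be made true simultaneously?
No

No, the formula is not satisfiable.

No assignment of truth values to the variables can make all 21 clauses true simultaneously.

The formula is UNSAT (unsatisfiable).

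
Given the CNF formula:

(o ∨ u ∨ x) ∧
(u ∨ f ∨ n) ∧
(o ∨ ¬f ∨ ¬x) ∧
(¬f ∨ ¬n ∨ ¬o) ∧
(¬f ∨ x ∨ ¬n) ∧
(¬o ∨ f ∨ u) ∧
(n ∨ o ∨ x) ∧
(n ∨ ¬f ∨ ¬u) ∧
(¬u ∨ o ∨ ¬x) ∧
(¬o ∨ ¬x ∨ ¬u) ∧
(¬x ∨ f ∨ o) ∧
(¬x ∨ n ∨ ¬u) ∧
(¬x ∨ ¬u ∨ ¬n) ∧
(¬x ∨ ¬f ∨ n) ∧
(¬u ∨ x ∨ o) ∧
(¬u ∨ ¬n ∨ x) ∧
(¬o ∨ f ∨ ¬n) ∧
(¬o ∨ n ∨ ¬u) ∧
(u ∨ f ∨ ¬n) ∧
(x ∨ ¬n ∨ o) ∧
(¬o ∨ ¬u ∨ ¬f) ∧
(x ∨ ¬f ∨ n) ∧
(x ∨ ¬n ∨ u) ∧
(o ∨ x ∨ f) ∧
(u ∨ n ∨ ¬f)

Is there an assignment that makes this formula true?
No

No, the formula is not satisfiable.

No assignment of truth values to the variables can make all 25 clauses true simultaneously.

The formula is UNSAT (unsatisfiable).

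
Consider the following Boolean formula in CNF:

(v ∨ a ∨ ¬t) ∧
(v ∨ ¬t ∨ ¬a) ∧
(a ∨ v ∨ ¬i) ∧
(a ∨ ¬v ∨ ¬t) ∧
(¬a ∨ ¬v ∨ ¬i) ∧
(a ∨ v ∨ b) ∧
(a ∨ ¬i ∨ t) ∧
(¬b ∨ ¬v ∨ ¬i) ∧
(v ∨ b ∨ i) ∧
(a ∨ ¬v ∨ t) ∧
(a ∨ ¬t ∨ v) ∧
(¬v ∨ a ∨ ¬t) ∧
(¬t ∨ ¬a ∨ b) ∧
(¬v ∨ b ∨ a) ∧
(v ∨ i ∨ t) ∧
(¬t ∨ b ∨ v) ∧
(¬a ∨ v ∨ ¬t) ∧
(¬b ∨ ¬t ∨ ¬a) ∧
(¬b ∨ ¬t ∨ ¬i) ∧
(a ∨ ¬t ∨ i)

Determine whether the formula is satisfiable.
Yes

Yes, the formula is satisfiable.

One satisfying assignment is: a=True, v=True, t=False, i=False, b=True

Verification: With this assignment, all 20 clauses evaluate to true.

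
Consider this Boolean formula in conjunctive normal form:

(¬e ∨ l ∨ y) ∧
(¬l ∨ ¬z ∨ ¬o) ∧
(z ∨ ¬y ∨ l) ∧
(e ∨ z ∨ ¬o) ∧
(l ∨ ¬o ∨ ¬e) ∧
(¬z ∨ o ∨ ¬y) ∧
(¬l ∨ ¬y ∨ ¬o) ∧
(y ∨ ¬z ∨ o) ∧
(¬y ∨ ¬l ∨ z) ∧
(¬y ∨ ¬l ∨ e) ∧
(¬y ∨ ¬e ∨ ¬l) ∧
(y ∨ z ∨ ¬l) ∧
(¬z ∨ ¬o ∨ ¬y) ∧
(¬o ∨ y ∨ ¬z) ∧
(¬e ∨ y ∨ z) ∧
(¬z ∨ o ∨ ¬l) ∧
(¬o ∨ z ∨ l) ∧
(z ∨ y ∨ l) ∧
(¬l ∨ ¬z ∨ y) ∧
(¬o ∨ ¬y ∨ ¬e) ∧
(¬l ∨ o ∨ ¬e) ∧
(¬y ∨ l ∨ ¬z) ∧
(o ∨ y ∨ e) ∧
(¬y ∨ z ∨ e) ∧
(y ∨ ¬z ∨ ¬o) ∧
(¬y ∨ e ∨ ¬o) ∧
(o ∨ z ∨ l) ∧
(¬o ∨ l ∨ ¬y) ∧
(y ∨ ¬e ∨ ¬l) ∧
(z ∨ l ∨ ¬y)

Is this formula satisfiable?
No

No, the formula is not satisfiable.

No assignment of truth values to the variables can make all 30 clauses true simultaneously.

The formula is UNSAT (unsatisfiable).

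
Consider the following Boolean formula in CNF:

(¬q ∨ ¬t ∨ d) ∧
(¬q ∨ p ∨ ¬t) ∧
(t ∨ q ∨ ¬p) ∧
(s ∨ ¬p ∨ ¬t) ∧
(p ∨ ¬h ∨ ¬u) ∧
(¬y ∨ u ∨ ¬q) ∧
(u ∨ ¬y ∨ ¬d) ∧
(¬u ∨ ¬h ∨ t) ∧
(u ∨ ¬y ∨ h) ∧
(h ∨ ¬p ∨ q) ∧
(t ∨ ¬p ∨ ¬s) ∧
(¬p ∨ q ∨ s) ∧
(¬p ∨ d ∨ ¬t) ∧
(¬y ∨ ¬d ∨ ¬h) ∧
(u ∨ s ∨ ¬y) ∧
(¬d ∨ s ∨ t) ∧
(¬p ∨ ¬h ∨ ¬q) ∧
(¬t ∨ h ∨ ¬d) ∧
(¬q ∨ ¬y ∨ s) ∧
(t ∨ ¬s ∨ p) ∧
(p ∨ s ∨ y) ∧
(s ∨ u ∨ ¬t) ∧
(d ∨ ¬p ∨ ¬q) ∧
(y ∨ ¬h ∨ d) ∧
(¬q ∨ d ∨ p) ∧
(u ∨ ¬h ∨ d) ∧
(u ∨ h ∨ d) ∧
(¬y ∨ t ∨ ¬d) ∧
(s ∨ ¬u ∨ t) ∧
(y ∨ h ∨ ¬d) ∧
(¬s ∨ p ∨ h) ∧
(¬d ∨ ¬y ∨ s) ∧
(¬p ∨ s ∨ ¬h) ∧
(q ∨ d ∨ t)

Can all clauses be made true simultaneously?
Yes

Yes, the formula is satisfiable.

One satisfying assignment is: p=False, h=False, s=False, y=True, d=False, q=False, t=True, u=True

Verification: With this assignment, all 34 clauses evaluate to true.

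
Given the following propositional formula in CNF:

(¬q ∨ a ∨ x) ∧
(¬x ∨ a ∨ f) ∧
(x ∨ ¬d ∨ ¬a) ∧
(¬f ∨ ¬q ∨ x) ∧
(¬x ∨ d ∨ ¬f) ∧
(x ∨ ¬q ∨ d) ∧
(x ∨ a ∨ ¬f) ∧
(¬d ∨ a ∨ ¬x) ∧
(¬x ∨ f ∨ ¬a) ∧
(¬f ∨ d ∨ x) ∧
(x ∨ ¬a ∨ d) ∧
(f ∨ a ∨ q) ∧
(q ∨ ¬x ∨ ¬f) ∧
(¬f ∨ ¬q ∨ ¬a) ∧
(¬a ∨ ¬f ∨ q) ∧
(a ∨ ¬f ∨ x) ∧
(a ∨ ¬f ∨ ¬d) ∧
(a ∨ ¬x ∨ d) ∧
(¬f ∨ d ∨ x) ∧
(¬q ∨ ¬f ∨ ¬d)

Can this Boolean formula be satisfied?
No

No, the formula is not satisfiable.

No assignment of truth values to the variables can make all 20 clauses true simultaneously.

The formula is UNSAT (unsatisfiable).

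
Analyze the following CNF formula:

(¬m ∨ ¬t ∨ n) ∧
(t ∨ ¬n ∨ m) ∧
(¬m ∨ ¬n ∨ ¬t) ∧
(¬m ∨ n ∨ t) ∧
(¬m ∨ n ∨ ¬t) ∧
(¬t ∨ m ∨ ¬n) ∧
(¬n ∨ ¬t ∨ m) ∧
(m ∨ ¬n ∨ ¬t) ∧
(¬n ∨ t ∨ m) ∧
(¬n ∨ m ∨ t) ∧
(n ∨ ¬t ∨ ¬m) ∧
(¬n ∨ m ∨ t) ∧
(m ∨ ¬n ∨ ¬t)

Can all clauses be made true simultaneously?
Yes

Yes, the formula is satisfiable.

One satisfying assignment is: t=False, n=False, m=False

Verification: With this assignment, all 13 clauses evaluate to true.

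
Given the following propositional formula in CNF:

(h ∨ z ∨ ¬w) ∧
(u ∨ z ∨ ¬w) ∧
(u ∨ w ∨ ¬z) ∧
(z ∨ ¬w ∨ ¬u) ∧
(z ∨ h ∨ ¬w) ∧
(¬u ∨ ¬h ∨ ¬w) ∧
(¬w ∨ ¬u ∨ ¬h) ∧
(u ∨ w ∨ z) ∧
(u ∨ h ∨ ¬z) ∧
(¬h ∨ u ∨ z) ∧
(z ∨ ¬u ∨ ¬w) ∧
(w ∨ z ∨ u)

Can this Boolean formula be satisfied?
Yes

Yes, the formula is satisfiable.

One satisfying assignment is: w=True, u=False, z=True, h=True

Verification: With this assignment, all 12 clauses evaluate to true.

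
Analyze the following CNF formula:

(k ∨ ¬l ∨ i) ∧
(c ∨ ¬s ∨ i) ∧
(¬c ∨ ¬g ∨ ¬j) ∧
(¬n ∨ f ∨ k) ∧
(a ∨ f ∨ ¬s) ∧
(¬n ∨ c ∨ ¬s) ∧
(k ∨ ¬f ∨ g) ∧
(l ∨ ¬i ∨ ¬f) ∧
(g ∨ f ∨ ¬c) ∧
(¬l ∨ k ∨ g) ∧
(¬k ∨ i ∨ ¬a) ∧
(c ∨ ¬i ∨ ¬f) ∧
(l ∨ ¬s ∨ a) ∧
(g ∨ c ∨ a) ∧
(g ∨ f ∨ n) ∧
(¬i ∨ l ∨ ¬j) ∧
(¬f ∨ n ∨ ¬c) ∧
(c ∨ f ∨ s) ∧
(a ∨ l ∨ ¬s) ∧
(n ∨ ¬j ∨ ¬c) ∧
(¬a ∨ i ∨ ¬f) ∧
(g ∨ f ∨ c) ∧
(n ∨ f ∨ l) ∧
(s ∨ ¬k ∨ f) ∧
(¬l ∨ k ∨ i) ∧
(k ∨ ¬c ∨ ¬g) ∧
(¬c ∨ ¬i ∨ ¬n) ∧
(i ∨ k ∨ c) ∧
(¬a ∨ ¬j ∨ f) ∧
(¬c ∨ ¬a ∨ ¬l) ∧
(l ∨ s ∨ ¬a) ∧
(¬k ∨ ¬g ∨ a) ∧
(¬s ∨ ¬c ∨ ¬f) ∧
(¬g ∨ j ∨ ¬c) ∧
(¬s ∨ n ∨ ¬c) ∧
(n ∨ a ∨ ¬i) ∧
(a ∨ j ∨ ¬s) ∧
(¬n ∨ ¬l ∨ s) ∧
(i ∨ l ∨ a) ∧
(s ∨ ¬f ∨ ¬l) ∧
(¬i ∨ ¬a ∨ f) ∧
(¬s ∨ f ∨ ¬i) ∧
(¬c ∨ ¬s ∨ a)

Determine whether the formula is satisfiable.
No

No, the formula is not satisfiable.

No assignment of truth values to the variables can make all 43 clauses true simultaneously.

The formula is UNSAT (unsatisfiable).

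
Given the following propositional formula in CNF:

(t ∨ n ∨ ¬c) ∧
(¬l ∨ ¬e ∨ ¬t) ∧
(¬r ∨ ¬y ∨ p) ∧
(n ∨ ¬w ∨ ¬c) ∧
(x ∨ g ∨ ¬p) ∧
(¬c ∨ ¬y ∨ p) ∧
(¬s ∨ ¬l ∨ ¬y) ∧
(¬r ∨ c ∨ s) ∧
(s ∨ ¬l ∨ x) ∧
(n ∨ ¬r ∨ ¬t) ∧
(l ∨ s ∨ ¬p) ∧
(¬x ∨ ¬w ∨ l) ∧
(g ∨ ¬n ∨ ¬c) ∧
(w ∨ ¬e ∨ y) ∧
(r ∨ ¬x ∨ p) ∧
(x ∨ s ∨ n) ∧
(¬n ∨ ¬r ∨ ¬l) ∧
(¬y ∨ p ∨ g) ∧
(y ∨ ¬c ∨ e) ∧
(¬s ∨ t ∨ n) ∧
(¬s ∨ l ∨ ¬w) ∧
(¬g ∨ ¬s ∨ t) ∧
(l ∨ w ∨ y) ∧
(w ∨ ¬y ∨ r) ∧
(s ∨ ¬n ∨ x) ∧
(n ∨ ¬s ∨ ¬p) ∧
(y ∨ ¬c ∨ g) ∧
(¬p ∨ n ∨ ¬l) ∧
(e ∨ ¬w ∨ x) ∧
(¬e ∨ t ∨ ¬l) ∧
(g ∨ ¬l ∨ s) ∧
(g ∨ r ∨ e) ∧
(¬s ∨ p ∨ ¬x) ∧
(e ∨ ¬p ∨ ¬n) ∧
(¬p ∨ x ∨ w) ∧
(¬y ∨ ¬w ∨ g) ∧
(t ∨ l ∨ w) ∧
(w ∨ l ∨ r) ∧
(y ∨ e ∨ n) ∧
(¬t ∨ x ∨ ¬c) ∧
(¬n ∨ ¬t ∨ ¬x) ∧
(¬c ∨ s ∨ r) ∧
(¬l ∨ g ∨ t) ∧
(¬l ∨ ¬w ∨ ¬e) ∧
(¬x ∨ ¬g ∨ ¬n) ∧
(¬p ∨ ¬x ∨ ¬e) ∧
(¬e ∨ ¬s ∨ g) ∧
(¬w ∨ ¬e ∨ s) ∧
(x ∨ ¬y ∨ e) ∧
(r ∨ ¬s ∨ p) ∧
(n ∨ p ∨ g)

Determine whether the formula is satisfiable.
No

No, the formula is not satisfiable.

No assignment of truth values to the variables can make all 51 clauses true simultaneously.

The formula is UNSAT (unsatisfiable).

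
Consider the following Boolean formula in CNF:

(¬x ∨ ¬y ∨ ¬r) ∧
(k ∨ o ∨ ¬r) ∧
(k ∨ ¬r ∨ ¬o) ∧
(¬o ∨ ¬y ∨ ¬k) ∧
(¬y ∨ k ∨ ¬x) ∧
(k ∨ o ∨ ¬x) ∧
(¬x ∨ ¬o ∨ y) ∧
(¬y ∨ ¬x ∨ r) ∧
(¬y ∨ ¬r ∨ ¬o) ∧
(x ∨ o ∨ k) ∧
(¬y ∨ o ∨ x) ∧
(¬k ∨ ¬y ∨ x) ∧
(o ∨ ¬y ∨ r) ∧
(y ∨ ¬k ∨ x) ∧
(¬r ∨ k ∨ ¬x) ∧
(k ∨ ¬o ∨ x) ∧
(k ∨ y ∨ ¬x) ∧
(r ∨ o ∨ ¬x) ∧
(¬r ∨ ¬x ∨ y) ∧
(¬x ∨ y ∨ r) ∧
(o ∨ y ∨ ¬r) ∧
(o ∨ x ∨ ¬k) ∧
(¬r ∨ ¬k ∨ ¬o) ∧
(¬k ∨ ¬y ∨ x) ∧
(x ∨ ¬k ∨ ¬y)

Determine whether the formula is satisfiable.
No

No, the formula is not satisfiable.

No assignment of truth values to the variables can make all 25 clauses true simultaneously.

The formula is UNSAT (unsatisfiable).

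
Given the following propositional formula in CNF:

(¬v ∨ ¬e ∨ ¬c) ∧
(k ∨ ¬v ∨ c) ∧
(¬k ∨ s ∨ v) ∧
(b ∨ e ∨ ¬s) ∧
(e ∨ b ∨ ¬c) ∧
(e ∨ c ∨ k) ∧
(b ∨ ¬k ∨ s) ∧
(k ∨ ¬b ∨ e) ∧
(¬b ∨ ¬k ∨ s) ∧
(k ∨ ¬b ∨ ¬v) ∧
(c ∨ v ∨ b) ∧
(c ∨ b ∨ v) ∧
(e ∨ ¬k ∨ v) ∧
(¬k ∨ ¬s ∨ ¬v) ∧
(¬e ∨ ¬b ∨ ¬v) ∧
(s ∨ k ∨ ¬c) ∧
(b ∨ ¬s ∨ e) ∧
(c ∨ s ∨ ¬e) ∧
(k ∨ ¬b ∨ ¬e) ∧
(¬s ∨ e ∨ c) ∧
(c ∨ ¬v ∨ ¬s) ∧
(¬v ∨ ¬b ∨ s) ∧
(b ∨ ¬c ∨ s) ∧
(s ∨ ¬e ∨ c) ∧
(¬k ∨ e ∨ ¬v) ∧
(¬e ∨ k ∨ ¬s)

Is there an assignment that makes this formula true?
Yes

Yes, the formula is satisfiable.

One satisfying assignment is: k=True, c=True, v=False, e=True, b=False, s=True

Verification: With this assignment, all 26 clauses evaluate to true.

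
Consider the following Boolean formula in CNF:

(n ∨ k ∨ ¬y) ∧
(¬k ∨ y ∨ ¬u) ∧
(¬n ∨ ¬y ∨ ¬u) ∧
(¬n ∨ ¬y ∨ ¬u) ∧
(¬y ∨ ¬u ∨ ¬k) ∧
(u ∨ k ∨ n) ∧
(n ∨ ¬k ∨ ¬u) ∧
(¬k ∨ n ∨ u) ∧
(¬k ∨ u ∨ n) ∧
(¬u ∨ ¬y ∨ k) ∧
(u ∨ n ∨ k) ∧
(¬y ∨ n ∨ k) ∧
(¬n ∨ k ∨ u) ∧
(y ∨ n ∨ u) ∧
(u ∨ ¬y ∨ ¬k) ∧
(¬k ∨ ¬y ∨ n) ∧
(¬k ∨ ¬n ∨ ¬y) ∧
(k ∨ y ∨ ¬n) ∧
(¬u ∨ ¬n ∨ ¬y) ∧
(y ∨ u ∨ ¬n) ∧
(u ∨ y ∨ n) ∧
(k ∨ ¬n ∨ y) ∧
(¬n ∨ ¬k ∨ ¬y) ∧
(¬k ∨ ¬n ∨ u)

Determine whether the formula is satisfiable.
Yes

Yes, the formula is satisfiable.

One satisfying assignment is: k=False, n=False, u=True, y=False

Verification: With this assignment, all 24 clauses evaluate to true.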